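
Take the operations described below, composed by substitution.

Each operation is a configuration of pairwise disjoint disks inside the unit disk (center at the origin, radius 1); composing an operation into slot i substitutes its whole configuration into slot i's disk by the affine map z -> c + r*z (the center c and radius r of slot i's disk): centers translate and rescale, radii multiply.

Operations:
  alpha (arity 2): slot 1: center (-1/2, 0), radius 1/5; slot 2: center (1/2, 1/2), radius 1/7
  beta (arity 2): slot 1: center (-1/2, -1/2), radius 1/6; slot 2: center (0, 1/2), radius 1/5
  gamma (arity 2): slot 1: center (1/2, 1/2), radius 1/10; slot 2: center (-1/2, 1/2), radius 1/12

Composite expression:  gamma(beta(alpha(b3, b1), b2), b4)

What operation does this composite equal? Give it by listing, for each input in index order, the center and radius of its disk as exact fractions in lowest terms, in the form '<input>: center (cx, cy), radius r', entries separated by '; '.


Only the slot chain above each b matters under gamma; compose those maps.
for b3, the 3-step affine chain lands on center (53/120, 9/20), radius 1/300
for b1, the 3-step affine chain lands on center (11/24, 11/24), radius 1/420
for b2, the 2-step affine chain lands on center (1/2, 11/20), radius 1/50
for b4, the 1-step affine chain lands on center (-1/2, 1/2), radius 1/12

b1: center (11/24, 11/24), radius 1/420; b2: center (1/2, 11/20), radius 1/50; b3: center (53/120, 9/20), radius 1/300; b4: center (-1/2, 1/2), radius 1/12


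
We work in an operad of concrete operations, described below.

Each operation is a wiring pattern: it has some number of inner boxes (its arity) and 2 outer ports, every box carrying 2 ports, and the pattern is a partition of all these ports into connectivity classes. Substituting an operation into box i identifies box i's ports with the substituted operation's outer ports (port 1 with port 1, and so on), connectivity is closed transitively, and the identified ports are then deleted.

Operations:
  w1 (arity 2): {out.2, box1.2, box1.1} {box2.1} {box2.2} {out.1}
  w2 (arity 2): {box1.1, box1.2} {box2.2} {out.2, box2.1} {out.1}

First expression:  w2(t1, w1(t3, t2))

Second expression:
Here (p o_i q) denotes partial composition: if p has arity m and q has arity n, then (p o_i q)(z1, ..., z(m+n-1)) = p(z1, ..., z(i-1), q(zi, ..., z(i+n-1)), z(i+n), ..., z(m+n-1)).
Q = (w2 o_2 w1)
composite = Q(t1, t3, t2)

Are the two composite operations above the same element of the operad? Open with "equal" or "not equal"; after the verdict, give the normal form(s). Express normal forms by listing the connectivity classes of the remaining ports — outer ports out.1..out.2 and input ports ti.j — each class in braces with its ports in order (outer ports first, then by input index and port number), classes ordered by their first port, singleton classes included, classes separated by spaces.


equal; the common form is {out.1} {out.2} {t1.1, t1.2} {t2.1} {t2.2} {t3.1, t3.2}

The first composite normalizes to {out.1} {out.2} {t1.1, t1.2} {t2.1} {t2.2} {t3.1, t3.2}
The second composite normalizes to {out.1} {out.2} {t1.1, t1.2} {t2.1} {t2.2} {t3.1, t3.2}
The normal forms match — equal.


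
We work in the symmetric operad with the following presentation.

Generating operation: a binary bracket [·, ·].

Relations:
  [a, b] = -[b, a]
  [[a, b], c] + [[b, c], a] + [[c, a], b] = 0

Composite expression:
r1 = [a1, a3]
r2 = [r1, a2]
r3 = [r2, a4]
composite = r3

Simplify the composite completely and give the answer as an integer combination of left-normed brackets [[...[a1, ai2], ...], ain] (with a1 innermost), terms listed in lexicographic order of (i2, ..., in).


[[[a1, a3], a2], a4]

Left-normed coefficients sit on the a1-initial expansion words.
Composite bracket: [[[a1, a3], a2], a4]
Full expansion: 8 signed words from ab - ba (2^3 = 8).
Collect the words opening with a1:
  from a1a3a2a4, sign +1: term +[[[a1, a3], a2], a4]


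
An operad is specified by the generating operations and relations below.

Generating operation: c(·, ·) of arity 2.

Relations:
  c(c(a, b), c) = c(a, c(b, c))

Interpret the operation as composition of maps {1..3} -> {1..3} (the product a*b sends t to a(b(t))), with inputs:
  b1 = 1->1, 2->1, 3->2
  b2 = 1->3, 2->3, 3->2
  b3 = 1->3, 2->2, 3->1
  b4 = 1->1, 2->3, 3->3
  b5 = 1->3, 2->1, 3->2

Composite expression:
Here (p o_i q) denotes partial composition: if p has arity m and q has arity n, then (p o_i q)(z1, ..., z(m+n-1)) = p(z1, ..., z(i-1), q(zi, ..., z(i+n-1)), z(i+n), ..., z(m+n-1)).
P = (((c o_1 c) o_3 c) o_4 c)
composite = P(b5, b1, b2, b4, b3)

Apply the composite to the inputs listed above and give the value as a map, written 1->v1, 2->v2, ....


1->3, 2->3, 3->1

c(b5, b1) = 1->3, 2->3, 3->1
c(b4, b3) = 1->3, 2->3, 3->1
c(b2, c(b4, b3)) = 1->2, 2->2, 3->3
c(c(b5, b1), c(b2, c(b4, b3))) = 1->3, 2->3, 3->1


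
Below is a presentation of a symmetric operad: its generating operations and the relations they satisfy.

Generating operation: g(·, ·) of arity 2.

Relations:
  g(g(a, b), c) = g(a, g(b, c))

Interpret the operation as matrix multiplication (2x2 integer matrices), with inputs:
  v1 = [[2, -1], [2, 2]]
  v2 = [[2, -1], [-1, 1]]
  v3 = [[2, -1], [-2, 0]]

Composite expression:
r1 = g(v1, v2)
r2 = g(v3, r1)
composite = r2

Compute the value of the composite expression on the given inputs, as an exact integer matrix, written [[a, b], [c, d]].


g(v1, v2) = [[5, -3], [2, 0]]
g(v3, g(v1, v2)) = [[8, -6], [-10, 6]]

[[8, -6], [-10, 6]]


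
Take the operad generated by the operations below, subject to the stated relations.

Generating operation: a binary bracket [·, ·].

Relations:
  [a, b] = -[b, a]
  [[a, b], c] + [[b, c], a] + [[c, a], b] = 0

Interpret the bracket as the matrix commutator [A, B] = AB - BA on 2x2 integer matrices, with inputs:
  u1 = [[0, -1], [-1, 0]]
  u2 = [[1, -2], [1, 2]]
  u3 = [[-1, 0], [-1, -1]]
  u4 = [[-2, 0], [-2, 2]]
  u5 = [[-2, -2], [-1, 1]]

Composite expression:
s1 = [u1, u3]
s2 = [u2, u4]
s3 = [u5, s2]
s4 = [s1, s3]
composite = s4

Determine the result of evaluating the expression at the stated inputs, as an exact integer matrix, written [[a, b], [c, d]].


[[0, 80], [52, 0]]

[u1, u3] = [[1, 0], [0, -1]]
[u2, u4] = [[4, -8], [-6, -4]]
[u5, [u2, u4]] = [[4, 40], [-26, -4]]
[[u1, u3], [u5, [u2, u4]]] = [[0, 80], [52, 0]]


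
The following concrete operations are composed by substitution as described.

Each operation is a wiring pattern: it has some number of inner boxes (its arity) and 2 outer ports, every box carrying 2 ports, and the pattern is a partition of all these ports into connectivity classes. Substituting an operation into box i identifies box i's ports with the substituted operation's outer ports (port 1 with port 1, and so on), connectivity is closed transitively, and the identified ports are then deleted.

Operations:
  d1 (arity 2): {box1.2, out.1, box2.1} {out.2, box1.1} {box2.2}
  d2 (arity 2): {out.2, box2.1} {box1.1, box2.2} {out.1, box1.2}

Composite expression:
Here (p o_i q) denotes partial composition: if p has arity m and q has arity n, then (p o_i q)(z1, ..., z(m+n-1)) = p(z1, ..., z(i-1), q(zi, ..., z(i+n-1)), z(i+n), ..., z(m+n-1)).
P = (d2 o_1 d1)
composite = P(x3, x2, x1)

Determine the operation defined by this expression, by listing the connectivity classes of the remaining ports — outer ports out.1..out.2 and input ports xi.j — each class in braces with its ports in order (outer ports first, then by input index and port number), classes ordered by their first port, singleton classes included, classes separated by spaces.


Substituting into d2 glues patterns; closure does the rest.
the subtree at d1 composes to {out.1, x2.1, x3.2} {out.2, x3.1} {x2.2} on (x3, x2); out.j = own outer ports
the subtree at d2 composes to {out.1, x3.1} {out.2, x1.1} {x1.2, x2.1, x3.2} {x2.2} on (x3, x2, x1); out.j = own outer ports

{out.1, x3.1} {out.2, x1.1} {x1.2, x2.1, x3.2} {x2.2}


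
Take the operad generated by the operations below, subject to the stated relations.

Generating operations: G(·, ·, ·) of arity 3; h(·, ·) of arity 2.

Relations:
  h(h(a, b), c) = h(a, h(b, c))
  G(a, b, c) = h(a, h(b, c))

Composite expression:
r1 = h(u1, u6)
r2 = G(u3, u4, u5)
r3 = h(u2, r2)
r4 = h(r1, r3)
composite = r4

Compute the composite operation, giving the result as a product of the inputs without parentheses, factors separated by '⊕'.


u1 ⊕ u6 ⊕ u2 ⊕ u3 ⊕ u4 ⊕ u5


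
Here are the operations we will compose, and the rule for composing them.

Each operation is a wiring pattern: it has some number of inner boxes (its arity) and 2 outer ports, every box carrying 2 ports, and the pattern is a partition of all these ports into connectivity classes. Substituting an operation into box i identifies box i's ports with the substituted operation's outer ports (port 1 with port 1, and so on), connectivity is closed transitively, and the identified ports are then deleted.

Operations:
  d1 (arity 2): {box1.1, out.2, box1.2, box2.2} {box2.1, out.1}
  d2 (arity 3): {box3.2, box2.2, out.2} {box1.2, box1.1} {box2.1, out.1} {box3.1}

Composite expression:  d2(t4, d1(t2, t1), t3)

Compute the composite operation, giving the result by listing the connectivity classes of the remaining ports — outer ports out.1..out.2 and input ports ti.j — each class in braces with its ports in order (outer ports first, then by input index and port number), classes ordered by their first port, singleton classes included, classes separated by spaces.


Treat the ports identified at d2 as solder joints: merge, then drop.
the subtree at d1 composes to {out.1, t1.1} {out.2, t1.2, t2.1, t2.2} on (t2, t1); out.j = own outer ports
the subtree at d2 composes to {out.1, t1.1} {out.2, t1.2, t2.1, t2.2, t3.2} {t3.1} {t4.1, t4.2} on (t4, t2, t1, t3); out.j = own outer ports

{out.1, t1.1} {out.2, t1.2, t2.1, t2.2, t3.2} {t3.1} {t4.1, t4.2}


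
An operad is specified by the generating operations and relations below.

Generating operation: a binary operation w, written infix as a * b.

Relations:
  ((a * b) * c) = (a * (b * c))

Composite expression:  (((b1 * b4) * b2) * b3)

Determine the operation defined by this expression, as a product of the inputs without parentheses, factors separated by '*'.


The w-tree's shape is irrelevant; the b-reading-order decides.
(b1 * b4) flattens to b1 * b4
((b1 * b4) * b2) flattens to b1 * b4 * b2
(((b1 * b4) * b2) * b3) flattens to b1 * b4 * b2 * b3

b1 * b4 * b2 * b3


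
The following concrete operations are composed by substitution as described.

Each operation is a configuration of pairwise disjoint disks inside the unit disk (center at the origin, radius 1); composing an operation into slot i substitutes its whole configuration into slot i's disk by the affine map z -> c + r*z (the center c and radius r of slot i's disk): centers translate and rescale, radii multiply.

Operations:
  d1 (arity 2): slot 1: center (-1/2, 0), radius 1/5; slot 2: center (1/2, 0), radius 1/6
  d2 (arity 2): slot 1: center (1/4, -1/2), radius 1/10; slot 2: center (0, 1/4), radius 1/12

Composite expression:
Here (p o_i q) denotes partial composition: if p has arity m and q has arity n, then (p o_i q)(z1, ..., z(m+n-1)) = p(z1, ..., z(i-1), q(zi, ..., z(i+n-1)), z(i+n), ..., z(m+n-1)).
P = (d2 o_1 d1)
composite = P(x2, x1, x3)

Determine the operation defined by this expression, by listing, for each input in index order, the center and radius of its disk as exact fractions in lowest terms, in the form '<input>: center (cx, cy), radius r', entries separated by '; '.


Below d2, radii multiply path by path; the x-disk centers shift.
tracing x2 down its 2-map path: center (1/5, -1/2), radius 1/50
tracing x1 down its 2-map path: center (3/10, -1/2), radius 1/60
tracing x3 down its 1-map path: center (0, 1/4), radius 1/12

x1: center (3/10, -1/2), radius 1/60; x2: center (1/5, -1/2), radius 1/50; x3: center (0, 1/4), radius 1/12


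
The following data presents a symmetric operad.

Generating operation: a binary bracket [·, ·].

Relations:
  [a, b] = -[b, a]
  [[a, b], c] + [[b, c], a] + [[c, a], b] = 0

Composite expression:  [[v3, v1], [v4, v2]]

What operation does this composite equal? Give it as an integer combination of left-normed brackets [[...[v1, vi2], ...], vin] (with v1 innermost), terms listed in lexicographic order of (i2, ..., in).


Left-normed coefficients sit on the v1-initial expansion words.
Composite bracket: [[v3, v1], [v4, v2]]
The bracket unfolds into 8 signed words via [a, b] = ab - ba (2^3 = 8).
Only words starting with v1 matter:
  from v1v3v2v4, sign +1: term +[[[v1, v3], v2], v4]
  from v1v3v4v2, sign -1: term -[[[v1, v3], v4], v2]

[[[v1, v3], v2], v4] - [[[v1, v3], v4], v2]


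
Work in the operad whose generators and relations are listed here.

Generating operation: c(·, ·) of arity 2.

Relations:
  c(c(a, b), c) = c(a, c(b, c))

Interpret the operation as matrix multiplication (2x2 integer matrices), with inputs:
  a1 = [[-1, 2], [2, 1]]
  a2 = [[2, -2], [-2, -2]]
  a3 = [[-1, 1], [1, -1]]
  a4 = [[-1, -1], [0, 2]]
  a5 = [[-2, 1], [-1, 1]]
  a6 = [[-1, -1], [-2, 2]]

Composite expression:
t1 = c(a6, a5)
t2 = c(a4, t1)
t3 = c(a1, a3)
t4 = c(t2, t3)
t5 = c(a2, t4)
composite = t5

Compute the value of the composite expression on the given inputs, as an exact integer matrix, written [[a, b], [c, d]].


[[-58, 58], [10, -10]]


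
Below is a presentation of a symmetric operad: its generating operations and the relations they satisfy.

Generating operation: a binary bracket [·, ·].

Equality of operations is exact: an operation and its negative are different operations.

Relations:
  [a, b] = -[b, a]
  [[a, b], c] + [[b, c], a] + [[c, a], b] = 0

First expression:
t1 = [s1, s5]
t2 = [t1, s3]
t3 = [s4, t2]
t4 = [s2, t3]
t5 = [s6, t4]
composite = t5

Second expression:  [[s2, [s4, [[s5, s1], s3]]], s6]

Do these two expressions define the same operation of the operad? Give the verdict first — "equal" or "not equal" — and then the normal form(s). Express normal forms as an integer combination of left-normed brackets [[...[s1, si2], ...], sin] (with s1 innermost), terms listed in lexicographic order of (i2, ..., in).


Reducing the first expression gives -[[[[[s1, s5], s3], s4], s2], s6]
Reducing the second expression gives -[[[[[s1, s5], s3], s4], s2], s6]
Both agree, so they are equal.

equal: each reduces to -[[[[[s1, s5], s3], s4], s2], s6]


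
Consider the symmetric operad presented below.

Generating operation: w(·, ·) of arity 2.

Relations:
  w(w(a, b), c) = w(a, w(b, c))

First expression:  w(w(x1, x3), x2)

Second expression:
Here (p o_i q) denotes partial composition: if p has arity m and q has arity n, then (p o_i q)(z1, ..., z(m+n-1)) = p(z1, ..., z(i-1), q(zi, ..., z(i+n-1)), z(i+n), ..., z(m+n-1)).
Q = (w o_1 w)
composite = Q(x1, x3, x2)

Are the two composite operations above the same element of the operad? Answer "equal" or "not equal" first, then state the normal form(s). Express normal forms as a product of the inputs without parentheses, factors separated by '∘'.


In normal form, the first expression is x1 ∘ x3 ∘ x2
In normal form, the second expression is x1 ∘ x3 ∘ x2
One common form — equal.

equal; the common form is x1 ∘ x3 ∘ x2


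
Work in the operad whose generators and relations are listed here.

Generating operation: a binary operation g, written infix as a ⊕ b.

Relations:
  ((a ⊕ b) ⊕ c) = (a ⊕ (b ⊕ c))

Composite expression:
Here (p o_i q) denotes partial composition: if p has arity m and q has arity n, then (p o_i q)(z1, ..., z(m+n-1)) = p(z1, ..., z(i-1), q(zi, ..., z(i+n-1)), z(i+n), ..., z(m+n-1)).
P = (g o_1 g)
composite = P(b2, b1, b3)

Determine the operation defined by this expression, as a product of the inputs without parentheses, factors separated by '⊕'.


b2 ⊕ b1 ⊕ b3

Under associativity of g, the answer is the b's in reading order.
(b2 ⊕ b1) linearizes to b2 ⊕ b1
((b2 ⊕ b1) ⊕ b3) linearizes to b2 ⊕ b1 ⊕ b3


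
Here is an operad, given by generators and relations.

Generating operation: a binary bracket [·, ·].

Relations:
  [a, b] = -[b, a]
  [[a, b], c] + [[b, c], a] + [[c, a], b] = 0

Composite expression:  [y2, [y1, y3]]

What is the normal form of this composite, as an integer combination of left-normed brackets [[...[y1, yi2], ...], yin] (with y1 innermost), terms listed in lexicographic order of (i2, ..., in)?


-[[y1, y3], y2]


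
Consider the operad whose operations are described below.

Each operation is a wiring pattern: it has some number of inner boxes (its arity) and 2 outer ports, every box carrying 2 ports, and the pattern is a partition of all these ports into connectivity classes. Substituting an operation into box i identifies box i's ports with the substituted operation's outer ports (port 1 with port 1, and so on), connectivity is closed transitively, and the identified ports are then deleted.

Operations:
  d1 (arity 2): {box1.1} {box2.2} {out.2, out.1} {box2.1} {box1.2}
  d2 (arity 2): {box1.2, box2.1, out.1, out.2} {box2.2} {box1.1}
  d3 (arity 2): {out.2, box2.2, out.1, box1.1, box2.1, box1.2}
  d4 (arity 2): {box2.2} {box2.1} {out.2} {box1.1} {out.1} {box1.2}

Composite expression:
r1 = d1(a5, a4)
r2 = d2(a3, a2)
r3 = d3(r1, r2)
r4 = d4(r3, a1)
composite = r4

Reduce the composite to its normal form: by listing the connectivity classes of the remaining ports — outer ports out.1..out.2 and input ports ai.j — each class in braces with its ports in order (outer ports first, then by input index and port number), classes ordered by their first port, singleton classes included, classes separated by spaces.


{out.1} {out.2} {a1.1} {a1.2} {a2.1, a3.2} {a2.2} {a3.1} {a4.1} {a4.2} {a5.1} {a5.2}

Treat the ports identified at d4 as solder joints: merge, then drop.
the subtree at d1 composes to {out.1, out.2} {a4.1} {a4.2} {a5.1} {a5.2} on (a5, a4); out.j = own outer ports
the subtree at d2 composes to {out.1, out.2, a2.1, a3.2} {a2.2} {a3.1} on (a3, a2); out.j = own outer ports
the subtree at d3 composes to {out.1, out.2, a2.1, a3.2} {a2.2} {a3.1} {a4.1} {a4.2} {a5.1} {a5.2} on (a5, a4, a3, a2); out.j = own outer ports
the subtree at d4 composes to {out.1} {out.2} {a1.1} {a1.2} {a2.1, a3.2} {a2.2} {a3.1} {a4.1} {a4.2} {a5.1} {a5.2} on (a5, a4, a3, a2, a1); out.j = own outer ports


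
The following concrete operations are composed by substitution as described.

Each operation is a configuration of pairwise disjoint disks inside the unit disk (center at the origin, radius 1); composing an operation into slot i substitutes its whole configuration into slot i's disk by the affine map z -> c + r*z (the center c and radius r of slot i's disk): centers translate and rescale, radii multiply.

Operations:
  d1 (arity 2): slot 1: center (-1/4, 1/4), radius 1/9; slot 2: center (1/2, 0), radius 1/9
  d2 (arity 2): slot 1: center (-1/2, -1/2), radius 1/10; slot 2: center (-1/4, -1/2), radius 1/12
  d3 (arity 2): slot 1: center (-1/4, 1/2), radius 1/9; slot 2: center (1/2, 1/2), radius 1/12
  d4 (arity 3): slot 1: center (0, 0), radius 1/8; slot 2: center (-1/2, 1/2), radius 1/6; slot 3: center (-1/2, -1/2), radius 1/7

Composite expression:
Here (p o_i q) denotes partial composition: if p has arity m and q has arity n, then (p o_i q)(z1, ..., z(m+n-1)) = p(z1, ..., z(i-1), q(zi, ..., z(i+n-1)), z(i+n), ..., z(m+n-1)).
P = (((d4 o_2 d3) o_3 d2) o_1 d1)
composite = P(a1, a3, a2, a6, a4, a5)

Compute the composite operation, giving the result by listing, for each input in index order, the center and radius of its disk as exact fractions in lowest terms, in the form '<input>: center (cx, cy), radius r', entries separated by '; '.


a1: center (-1/32, 1/32), radius 1/72; a2: center (-13/24, 7/12), radius 1/54; a3: center (1/16, 0), radius 1/72; a4: center (-121/288, 83/144), radius 1/864; a5: center (-1/2, -1/2), radius 1/7; a6: center (-61/144, 83/144), radius 1/720

Follow each a-input down from d4: c' goes to c + r*c', radius to r*r'.
input a1: applying the 2 nested substitutions gives center (-1/32, 1/32), radius 1/72
input a3: applying the 2 nested substitutions gives center (1/16, 0), radius 1/72
input a2: applying the 2 nested substitutions gives center (-13/24, 7/12), radius 1/54
input a6: applying the 3 nested substitutions gives center (-61/144, 83/144), radius 1/720
input a4: applying the 3 nested substitutions gives center (-121/288, 83/144), radius 1/864
input a5: applying the 1 nested substitution gives center (-1/2, -1/2), radius 1/7


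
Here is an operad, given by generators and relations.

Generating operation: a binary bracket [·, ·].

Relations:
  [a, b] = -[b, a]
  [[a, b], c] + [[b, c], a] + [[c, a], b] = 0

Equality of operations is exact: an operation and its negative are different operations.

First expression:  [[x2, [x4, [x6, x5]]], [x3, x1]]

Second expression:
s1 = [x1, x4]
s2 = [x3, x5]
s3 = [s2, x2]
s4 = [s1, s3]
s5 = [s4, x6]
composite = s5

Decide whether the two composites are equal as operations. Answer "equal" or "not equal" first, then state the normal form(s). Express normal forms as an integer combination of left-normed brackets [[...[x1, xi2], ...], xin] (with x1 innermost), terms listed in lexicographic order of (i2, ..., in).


not equal; first: -[[[[[x1, x3], x2], x4], x5], x6] + [[[[[x1, x3], x2], x4], x6], x5] + [[[[[x1, x3], x2], x5], x6], x4] - [[[[[x1, x3], x2], x6], x5], x4] + [[[[[x1, x3], x4], x5], x6], x2] - [[[[[x1, x3], x4], x6], x5], x2] - [[[[[x1, x3], x5], x6], x4], x2] + [[[[[x1, x3], x6], x5], x4], x2]; second: -[[[[[x1, x4], x2], x3], x5], x6] + [[[[[x1, x4], x2], x5], x3], x6] + [[[[[x1, x4], x3], x5], x2], x6] - [[[[[x1, x4], x5], x3], x2], x6]

In normal form, the first expression is -[[[[[x1, x3], x2], x4], x5], x6] + [[[[[x1, x3], x2], x4], x6], x5] + [[[[[x1, x3], x2], x5], x6], x4] - [[[[[x1, x3], x2], x6], x5], x4] + [[[[[x1, x3], x4], x5], x6], x2] - [[[[[x1, x3], x4], x6], x5], x2] - [[[[[x1, x3], x5], x6], x4], x2] + [[[[[x1, x3], x6], x5], x4], x2]
In normal form, the second expression is -[[[[[x1, x4], x2], x3], x5], x6] + [[[[[x1, x4], x2], x5], x3], x6] + [[[[[x1, x4], x3], x5], x2], x6] - [[[[[x1, x4], x5], x3], x2], x6]
Different reductions; not equal.


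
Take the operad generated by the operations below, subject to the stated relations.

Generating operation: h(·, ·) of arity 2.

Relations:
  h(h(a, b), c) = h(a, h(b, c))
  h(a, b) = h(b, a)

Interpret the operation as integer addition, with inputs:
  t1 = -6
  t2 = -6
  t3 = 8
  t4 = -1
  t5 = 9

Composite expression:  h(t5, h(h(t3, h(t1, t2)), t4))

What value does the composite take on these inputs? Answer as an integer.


4

h(t1, t2) = -12
h(t3, h(t1, t2)) = -4
h(h(t3, h(t1, t2)), t4) = -5
h(t5, h(h(t3, h(t1, t2)), t4)) = 4


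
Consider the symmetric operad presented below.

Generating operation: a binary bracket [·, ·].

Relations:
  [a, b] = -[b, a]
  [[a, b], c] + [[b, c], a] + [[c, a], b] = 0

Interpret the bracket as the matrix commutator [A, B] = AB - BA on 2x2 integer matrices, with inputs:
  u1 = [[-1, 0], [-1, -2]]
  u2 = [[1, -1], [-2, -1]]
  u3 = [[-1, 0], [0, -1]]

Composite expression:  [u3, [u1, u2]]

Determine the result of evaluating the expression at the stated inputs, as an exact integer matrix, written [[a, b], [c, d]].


[[0, 0], [0, 0]]

[u1, u2] = [[-1, -1], [0, 1]]
[u3, [u1, u2]] = [[0, 0], [0, 0]]


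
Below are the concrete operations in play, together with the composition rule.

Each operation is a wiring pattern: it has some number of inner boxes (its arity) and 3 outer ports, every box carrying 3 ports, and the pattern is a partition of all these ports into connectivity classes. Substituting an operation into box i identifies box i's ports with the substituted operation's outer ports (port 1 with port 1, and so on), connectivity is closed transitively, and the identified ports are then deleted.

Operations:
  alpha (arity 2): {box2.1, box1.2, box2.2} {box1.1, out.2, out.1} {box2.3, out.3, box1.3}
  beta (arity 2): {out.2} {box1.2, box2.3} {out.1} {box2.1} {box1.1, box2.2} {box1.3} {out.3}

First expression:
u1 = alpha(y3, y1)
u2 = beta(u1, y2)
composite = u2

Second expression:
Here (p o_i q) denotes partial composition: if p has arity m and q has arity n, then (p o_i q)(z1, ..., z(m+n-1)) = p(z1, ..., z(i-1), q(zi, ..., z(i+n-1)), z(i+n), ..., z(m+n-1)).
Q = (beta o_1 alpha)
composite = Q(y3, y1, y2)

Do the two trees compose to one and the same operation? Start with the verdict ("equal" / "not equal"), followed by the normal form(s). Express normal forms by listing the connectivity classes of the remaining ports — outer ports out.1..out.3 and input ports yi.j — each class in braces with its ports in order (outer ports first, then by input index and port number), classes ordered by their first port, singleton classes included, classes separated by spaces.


equal; the common form is {out.1} {out.2} {out.3} {y1.1, y1.2, y3.2} {y1.3, y3.3} {y2.1} {y2.2, y2.3, y3.1}

Normal form of the first expression: {out.1} {out.2} {out.3} {y1.1, y1.2, y3.2} {y1.3, y3.3} {y2.1} {y2.2, y2.3, y3.1}
Normal form of the second expression: {out.1} {out.2} {out.3} {y1.1, y1.2, y3.2} {y1.3, y3.3} {y2.1} {y2.2, y2.3, y3.1}
Same normal form: equal.


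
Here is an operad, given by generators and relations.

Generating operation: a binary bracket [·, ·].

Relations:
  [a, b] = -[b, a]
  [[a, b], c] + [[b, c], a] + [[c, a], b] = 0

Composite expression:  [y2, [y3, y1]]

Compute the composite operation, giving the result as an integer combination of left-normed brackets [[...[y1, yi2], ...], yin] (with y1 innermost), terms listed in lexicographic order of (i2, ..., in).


Left-normed coefficients sit on the y1-initial expansion words.
Composite bracket: [y2, [y3, y1]]
Expanding via [a, b] = ab - ba: 4 signed words (2^2 = 4).
The y1-initial words carry the normal form:
  y1y3y2 appears with sign +1, giving the term +[[y1, y3], y2]

[[y1, y3], y2]


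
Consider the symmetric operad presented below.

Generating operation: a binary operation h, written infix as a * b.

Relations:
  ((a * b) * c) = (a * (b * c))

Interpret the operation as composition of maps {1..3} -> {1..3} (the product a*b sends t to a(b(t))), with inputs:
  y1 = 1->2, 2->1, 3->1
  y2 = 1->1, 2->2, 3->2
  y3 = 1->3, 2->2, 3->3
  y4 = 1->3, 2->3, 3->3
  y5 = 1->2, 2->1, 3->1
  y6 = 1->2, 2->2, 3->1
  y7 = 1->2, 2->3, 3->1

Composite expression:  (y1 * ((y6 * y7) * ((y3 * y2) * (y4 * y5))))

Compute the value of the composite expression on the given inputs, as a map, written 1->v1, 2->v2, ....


1->2, 2->2, 3->2

(y6 * y7) = 1->2, 2->1, 3->2
(y3 * y2) = 1->3, 2->2, 3->2
(y4 * y5) = 1->3, 2->3, 3->3
((y3 * y2) * (y4 * y5)) = 1->2, 2->2, 3->2
((y6 * y7) * ((y3 * y2) * (y4 * y5))) = 1->1, 2->1, 3->1
(y1 * ((y6 * y7) * ((y3 * y2) * (y4 * y5)))) = 1->2, 2->2, 3->2


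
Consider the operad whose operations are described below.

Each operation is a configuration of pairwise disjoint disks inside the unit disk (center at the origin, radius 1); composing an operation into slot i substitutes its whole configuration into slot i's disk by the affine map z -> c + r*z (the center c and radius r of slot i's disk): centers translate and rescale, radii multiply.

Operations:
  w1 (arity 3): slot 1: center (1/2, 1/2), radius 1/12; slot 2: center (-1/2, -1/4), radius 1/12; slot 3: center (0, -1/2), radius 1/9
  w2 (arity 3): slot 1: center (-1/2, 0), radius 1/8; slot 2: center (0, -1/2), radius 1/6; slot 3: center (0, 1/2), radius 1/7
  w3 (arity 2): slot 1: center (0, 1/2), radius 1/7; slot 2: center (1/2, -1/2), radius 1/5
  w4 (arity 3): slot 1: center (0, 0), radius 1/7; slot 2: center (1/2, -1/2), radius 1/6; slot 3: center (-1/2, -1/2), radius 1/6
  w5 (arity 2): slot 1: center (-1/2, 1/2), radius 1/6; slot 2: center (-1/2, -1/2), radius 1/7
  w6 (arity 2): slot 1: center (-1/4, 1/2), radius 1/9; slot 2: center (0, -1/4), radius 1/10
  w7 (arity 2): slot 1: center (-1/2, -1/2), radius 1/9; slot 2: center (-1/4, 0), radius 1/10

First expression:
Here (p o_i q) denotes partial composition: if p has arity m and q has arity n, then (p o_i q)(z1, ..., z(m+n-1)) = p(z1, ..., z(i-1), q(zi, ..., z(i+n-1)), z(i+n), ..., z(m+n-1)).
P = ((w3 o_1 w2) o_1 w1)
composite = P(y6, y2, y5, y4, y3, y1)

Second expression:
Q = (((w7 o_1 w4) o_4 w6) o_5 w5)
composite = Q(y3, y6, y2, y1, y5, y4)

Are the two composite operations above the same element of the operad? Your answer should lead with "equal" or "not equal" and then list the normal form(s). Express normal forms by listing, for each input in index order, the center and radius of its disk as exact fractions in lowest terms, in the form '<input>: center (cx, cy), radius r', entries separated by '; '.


not equal — first y1: center (1/2, -1/2), radius 1/5; y2: center (-9/112, 111/224), radius 1/672; y3: center (0, 4/7), radius 1/49; y4: center (0, 3/7), radius 1/42; y5: center (-1/14, 55/112), radius 1/504; y6: center (-1/16, 57/112), radius 1/672, second y1: center (-11/40, 1/20), radius 1/90; y2: center (-5/9, -5/9), radius 1/54; y3: center (-1/2, -1/2), radius 1/63; y4: center (-51/200, -3/100), radius 1/700; y5: center (-51/200, -1/50), radius 1/600; y6: center (-4/9, -5/9), radius 1/54

Reducing the first expression gives y1: center (1/2, -1/2), radius 1/5; y2: center (-9/112, 111/224), radius 1/672; y3: center (0, 4/7), radius 1/49; y4: center (0, 3/7), radius 1/42; y5: center (-1/14, 55/112), radius 1/504; y6: center (-1/16, 57/112), radius 1/672
Reducing the second expression gives y1: center (-11/40, 1/20), radius 1/90; y2: center (-5/9, -5/9), radius 1/54; y3: center (-1/2, -1/2), radius 1/63; y4: center (-51/200, -3/100), radius 1/700; y5: center (-51/200, -1/50), radius 1/600; y6: center (-4/9, -5/9), radius 1/54
The normal forms differ: not equal.


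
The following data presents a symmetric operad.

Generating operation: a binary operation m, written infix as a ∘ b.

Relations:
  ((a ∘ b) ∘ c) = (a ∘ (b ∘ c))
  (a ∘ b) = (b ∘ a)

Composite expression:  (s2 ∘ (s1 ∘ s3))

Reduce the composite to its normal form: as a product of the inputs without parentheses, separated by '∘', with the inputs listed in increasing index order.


s1 ∘ s2 ∘ s3


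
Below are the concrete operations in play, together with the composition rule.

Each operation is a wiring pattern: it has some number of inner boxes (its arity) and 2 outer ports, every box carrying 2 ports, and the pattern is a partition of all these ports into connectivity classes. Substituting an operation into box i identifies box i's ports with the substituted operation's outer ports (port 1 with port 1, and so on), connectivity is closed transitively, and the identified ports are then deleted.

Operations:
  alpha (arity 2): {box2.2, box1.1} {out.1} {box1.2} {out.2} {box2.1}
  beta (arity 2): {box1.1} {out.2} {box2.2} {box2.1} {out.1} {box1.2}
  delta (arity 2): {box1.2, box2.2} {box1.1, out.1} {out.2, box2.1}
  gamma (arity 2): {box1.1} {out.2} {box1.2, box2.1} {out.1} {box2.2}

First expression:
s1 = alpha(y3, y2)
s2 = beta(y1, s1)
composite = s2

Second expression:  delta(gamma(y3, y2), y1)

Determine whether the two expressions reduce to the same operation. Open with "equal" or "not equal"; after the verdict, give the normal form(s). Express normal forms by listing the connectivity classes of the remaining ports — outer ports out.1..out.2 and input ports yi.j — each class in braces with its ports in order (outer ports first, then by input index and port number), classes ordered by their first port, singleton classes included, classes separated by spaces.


not equal; first: {out.1} {out.2} {y1.1} {y1.2} {y2.1} {y2.2, y3.1} {y3.2}; second: {out.1} {out.2, y1.1} {y1.2} {y2.1, y3.2} {y2.2} {y3.1}

The first composite normalizes to {out.1} {out.2} {y1.1} {y1.2} {y2.1} {y2.2, y3.1} {y3.2}
The second composite normalizes to {out.1} {out.2, y1.1} {y1.2} {y2.1, y3.2} {y2.2} {y3.1}
Different reductions; not equal.


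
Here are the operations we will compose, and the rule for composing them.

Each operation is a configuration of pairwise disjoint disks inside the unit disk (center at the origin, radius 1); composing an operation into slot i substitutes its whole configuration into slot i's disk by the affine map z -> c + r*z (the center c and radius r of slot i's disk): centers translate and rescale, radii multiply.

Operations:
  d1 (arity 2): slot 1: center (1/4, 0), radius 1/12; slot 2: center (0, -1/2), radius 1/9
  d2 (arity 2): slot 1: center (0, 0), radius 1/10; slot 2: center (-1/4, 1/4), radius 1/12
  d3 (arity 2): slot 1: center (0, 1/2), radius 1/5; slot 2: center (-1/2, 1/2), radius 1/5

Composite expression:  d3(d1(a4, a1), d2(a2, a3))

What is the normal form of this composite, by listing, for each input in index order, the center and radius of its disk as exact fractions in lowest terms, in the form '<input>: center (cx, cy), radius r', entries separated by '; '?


Each a-disk chains the slot maps above it in d3; radii multiply.
a4: after 2 affine steps, its disk has center (1/20, 1/2), radius 1/60
a1: after 2 affine steps, its disk has center (0, 2/5), radius 1/45
a2: after 2 affine steps, its disk has center (-1/2, 1/2), radius 1/50
a3: after 2 affine steps, its disk has center (-11/20, 11/20), radius 1/60

a1: center (0, 2/5), radius 1/45; a2: center (-1/2, 1/2), radius 1/50; a3: center (-11/20, 11/20), radius 1/60; a4: center (1/20, 1/2), radius 1/60


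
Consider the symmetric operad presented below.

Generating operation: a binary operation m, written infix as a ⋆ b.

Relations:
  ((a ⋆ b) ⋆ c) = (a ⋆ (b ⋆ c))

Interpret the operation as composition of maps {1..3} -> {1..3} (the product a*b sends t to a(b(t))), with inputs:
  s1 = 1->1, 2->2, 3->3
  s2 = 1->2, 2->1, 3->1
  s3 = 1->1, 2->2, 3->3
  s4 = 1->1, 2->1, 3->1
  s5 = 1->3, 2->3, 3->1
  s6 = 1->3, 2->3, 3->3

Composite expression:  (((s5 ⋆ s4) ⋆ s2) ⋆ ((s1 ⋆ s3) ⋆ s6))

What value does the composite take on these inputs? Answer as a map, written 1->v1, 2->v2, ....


1->3, 2->3, 3->3

(s5 ⋆ s4) = 1->3, 2->3, 3->3
((s5 ⋆ s4) ⋆ s2) = 1->3, 2->3, 3->3
(s1 ⋆ s3) = 1->1, 2->2, 3->3
((s1 ⋆ s3) ⋆ s6) = 1->3, 2->3, 3->3
(((s5 ⋆ s4) ⋆ s2) ⋆ ((s1 ⋆ s3) ⋆ s6)) = 1->3, 2->3, 3->3


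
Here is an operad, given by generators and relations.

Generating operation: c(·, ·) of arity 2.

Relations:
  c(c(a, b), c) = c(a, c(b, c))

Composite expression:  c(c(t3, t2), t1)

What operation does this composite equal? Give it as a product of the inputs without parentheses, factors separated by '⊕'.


t3 ⊕ t2 ⊕ t1

The c-tree's shape is irrelevant; the t-reading-order decides.
c(t3, t2) flattens to t3 ⊕ t2
c(c(t3, t2), t1) flattens to t3 ⊕ t2 ⊕ t1


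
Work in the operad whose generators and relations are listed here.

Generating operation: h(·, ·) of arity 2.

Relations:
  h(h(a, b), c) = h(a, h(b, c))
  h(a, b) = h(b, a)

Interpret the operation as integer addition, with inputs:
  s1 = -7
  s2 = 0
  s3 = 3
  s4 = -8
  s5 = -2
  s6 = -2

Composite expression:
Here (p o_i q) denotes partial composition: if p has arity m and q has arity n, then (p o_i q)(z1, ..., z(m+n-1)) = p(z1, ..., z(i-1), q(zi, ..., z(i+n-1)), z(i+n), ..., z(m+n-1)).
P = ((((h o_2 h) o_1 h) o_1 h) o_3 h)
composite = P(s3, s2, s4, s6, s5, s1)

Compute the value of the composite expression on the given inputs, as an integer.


-16


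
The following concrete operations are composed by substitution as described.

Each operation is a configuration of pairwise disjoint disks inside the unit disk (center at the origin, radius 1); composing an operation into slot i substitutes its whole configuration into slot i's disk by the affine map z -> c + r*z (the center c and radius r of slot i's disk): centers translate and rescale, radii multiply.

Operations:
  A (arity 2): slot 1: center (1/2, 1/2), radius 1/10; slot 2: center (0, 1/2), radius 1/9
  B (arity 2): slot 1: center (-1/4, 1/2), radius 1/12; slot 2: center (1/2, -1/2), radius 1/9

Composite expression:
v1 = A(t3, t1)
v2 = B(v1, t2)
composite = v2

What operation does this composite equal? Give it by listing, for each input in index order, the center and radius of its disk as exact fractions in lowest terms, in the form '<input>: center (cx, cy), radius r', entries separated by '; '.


Nesting under B composes maps z -> c + r*z down each t-path.
tracing t3 down its 2-map path: center (-5/24, 13/24), radius 1/120
tracing t1 down its 2-map path: center (-1/4, 13/24), radius 1/108
tracing t2 down its 1-map path: center (1/2, -1/2), radius 1/9

t1: center (-1/4, 13/24), radius 1/108; t2: center (1/2, -1/2), radius 1/9; t3: center (-5/24, 13/24), radius 1/120


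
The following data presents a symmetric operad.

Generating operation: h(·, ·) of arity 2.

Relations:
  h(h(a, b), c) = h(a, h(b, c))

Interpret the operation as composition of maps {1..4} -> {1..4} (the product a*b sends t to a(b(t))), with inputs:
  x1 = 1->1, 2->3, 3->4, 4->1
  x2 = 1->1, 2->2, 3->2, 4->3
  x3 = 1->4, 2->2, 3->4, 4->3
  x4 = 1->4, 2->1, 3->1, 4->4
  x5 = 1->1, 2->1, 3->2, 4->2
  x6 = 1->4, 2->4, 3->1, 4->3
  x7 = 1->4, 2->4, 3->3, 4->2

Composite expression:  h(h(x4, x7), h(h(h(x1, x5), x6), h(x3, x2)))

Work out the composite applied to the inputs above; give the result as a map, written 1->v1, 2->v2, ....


1->1, 2->1, 3->1, 4->1

h(x4, x7) = 1->4, 2->4, 3->1, 4->1
h(x1, x5) = 1->1, 2->1, 3->3, 4->3
h(h(x1, x5), x6) = 1->3, 2->3, 3->1, 4->3
h(x3, x2) = 1->4, 2->2, 3->2, 4->4
h(h(h(x1, x5), x6), h(x3, x2)) = 1->3, 2->3, 3->3, 4->3
h(h(x4, x7), h(h(h(x1, x5), x6), h(x3, x2))) = 1->1, 2->1, 3->1, 4->1


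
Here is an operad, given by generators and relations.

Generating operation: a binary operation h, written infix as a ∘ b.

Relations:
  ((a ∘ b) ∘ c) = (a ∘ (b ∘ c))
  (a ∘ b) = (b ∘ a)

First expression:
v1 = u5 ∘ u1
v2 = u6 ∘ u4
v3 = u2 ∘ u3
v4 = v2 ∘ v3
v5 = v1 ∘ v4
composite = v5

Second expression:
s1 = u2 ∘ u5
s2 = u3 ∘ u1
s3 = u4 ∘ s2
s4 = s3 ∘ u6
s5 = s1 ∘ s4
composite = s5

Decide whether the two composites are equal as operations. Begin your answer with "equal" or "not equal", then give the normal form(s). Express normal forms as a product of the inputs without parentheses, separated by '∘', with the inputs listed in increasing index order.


equal; the common form is u1 ∘ u2 ∘ u3 ∘ u4 ∘ u5 ∘ u6

The first expression, normalized: u1 ∘ u2 ∘ u3 ∘ u4 ∘ u5 ∘ u6
The second expression, normalized: u1 ∘ u2 ∘ u3 ∘ u4 ∘ u5 ∘ u6
The normal forms match — equal.


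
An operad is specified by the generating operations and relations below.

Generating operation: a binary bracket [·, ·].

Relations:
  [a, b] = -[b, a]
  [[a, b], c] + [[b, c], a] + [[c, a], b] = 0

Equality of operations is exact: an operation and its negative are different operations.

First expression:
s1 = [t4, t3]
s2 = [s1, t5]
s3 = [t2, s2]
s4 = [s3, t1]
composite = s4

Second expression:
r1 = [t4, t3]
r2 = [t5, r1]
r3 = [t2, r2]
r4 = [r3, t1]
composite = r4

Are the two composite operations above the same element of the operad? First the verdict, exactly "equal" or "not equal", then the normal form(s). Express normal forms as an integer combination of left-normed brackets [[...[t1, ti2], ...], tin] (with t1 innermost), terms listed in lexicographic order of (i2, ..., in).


not equal; the first gives [[[[t1, t2], t3], t4], t5] - [[[[t1, t2], t4], t3], t5] - [[[[t1, t2], t5], t3], t4] + [[[[t1, t2], t5], t4], t3] - [[[[t1, t3], t4], t5], t2] + [[[[t1, t4], t3], t5], t2] + [[[[t1, t5], t3], t4], t2] - [[[[t1, t5], t4], t3], t2] and the second -[[[[t1, t2], t3], t4], t5] + [[[[t1, t2], t4], t3], t5] + [[[[t1, t2], t5], t3], t4] - [[[[t1, t2], t5], t4], t3] + [[[[t1, t3], t4], t5], t2] - [[[[t1, t4], t3], t5], t2] - [[[[t1, t5], t3], t4], t2] + [[[[t1, t5], t4], t3], t2]

Normal form of the first expression: [[[[t1, t2], t3], t4], t5] - [[[[t1, t2], t4], t3], t5] - [[[[t1, t2], t5], t3], t4] + [[[[t1, t2], t5], t4], t3] - [[[[t1, t3], t4], t5], t2] + [[[[t1, t4], t3], t5], t2] + [[[[t1, t5], t3], t4], t2] - [[[[t1, t5], t4], t3], t2]
Normal form of the second expression: -[[[[t1, t2], t3], t4], t5] + [[[[t1, t2], t4], t3], t5] + [[[[t1, t2], t5], t3], t4] - [[[[t1, t2], t5], t4], t3] + [[[[t1, t3], t4], t5], t2] - [[[[t1, t4], t3], t5], t2] - [[[[t1, t5], t3], t4], t2] + [[[[t1, t5], t4], t3], t2]
The forms do not match — not equal.
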